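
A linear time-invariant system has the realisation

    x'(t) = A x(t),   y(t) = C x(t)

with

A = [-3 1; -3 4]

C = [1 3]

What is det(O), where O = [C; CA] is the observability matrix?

CA = [[-12, 13]]
Observability matrix O = [C; CA] = [[1, 3], [-12, 13]]
det(O) = 1·13 - 3·(-12) = 13 - (-36) = 49
Since det(O) ≠ 0, rank(O) = 2 and the system is completely observable.

49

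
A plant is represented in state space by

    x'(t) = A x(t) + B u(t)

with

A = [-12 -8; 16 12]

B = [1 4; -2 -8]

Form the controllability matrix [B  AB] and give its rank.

1

AB = [[4, 16], [-8, -32]]
Controllability matrix C = [B  AB] = [[1, 4, 4, 16], [-2, -8, -8, -32]]
Every column of C is a scalar multiple of column 1 = [1, -2] (multipliers 1, 4, 4, 16), so the columns span a one-dimensional space.
C ≠ 0, hence rank(C) = 1.
rank(C) = 1 < n = 2, so the pair (A, B) is not completely controllable.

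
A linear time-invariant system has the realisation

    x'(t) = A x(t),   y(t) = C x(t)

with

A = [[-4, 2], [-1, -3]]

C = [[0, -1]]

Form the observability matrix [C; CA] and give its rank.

2

CA = [[1, 3]]
Observability matrix O = [C; CA] = [[0, -1], [1, 3]]
det(O) = 0·3 - (-1)·1 = 0 - (-1) = 1 ≠ 0, so rank(O) = 2.
rank(O) = 2 = n, so the pair (A, C) is completely observable.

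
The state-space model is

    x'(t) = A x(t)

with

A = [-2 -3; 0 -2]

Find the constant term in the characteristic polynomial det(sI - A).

For a 2×2 matrix, det(sI - A) = s^2 - (tr A)s + det A.
tr A = -4, det A = 4.
So p(s) = s^2 + 4s + 4.
The constant term is 4.

4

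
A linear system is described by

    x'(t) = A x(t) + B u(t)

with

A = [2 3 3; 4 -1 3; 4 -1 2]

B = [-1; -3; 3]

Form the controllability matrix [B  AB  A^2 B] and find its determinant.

-1280

AB = [[-2], [8], [5]]
A^2B = [[35], [-1], [-6]]
Controllability matrix C = [B  AB  A^2B] = [[-1, -2, 35], [-3, 8, -1], [3, 5, -6]]
Expanding along the first row, det(C) = (-1)·(8·(-6) - (-1)·5) - (-2)·((-3)·(-6) - (-1)·3) + 35·((-3)·5 - 8·3) = (-1)·(-43) - (-2)·21 + 35·(-39) = -1280
Since det(C) ≠ 0, rank(C) = 3 and the system is completely controllable.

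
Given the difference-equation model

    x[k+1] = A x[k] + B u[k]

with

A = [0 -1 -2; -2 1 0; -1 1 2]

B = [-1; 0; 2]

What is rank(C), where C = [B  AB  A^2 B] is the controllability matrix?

AB = [[-4], [2], [5]]
A^2B = [[-12], [10], [16]]
Controllability matrix C = [B  AB  A^2B] = [[-1, -4, -12], [0, 2, 10], [2, 5, 16]]
det(C) = (-1)·(2·16 - 10·5) - (-4)·(0·16 - 10·2) + (-12)·(0·5 - 2·2) = (-1)·(-18) - (-4)·(-20) + (-12)·(-4) = -14 ≠ 0, so rank(C) = 3.
rank(C) = 3 = n, so the pair (A, B) is completely controllable.

3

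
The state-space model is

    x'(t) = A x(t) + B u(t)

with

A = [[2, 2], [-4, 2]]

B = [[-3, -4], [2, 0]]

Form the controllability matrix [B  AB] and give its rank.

AB = [[-2, -8], [16, 16]]
Controllability matrix C = [B  AB] = [[-3, -4, -2, -8], [2, 0, 16, 16]]
Take the 2×2 submatrix of C formed by columns 1, 2: [[-3, -4], [2, 0]]. Its determinant is (-3)·0 - (-4)·2 = 0 - (-8) = 8 ≠ 0.
So rank(C) ≥ 2; since C has 2 rows, rank(C) = 2.
rank(C) = 2 = n, so the pair (A, B) is completely controllable.

2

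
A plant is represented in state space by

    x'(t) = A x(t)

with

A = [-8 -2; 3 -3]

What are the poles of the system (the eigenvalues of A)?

det(sI - A) = s^2 - (tr A)s + det A, with tr A = (-8) + (-3) = -11 and det A = (-8)·(-3) - (-2)·3 = 24 - (-6) = 30.
So p(s) = det(sI - A) = s^2 + 11s + 30.
Factor s^2 + 11s + 30: two numbers with sum -11 and product 30 are -5 and -6, so s^2 + 11s + 30 = (s + 5)(s + 6).
Hence p(s) = (s + 5) (s + 6), with roots -6, -5.
All eigenvalues have negative real part, so the system is asymptotically stable.

-6, -5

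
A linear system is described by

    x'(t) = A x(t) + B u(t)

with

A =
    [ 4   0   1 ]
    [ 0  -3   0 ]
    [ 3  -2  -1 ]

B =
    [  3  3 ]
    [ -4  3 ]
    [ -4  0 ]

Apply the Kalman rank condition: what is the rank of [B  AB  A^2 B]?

3

AB = [[8, 12], [12, -9], [21, 3]]
A^2B = [[53, 51], [-36, 27], [-21, 51]]
Controllability matrix C = [B  AB  A^2B] = [[3, 3, 8, 12, 53, 51], [-4, 3, 12, -9, -36, 27], [-4, 0, 21, 3, -21, 51]]
Take the 3×3 submatrix of C formed by columns 1, 2, 3: [[3, 3, 8], [-4, 3, 12], [-4, 0, 21]]. Its determinant is 3·(3·21 - 12·0) - 3·((-4)·21 - 12·(-4)) + 8·((-4)·0 - 3·(-4)) = 3·63 - 3·(-36) + 8·12 = 393 ≠ 0.
So rank(C) ≥ 3; since C has 3 rows, rank(C) = 3.
rank(C) = 3 = n, so the pair (A, B) is completely controllable.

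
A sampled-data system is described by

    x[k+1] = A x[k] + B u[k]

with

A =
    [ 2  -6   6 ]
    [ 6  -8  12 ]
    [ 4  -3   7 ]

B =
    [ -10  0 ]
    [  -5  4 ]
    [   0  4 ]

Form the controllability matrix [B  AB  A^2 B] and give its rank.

AB = [[10, 0], [-20, 16], [-25, 16]]
A^2B = [[-10, 0], [-80, 64], [-75, 64]]
Controllability matrix C = [B  AB  A^2B] = [[-10, 0, 10, 0, -10, 0], [-5, 4, -20, 16, -80, 64], [0, 4, -25, 16, -75, 64]]
The rows r1, r2, r3 of C are linearly dependent: r1 - 2·r2 + 2·r3 = 0 (check each entry), so rank(C) ≤ 2.
The 2×2 minor from rows 1, 2, columns 1, 2 is (-10)·4 - 0·(-5) = -40 - 0 = -40 ≠ 0, so rank(C) = 2.
rank(C) = 2 < n = 3, so the pair (A, B) is not completely controllable.

2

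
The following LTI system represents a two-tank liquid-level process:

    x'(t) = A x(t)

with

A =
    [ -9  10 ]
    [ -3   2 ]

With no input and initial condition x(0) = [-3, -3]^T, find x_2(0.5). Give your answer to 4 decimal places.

det(sI - A) = s^2 - (tr A)s + det A, with tr A = (-9) + 2 = -7 and det A = (-9)·2 - 10·(-3) = -18 - (-30) = 12.
So p(s) = det(sI - A) = s^2 + 7s + 12.
Factor s^2 + 7s + 12: two numbers with sum -7 and product 12 are -3 and -4, so s^2 + 7s + 12 = (s + 3)(s + 4).
Hence p(s) = (s + 3) (s + 4), with roots -4, -3.
The eigenvalues -4, -3 are distinct and real, so A is diagonalisable and x(t) = e^{At} x(0) = V diag(e^{λ_i t}) V^{-1} x(0), where the columns of V are the eigenvectors.
λ = -4: A - (-4)I = [[-5, 10], [-3, 6]]. Row 1 gives (-5)·v1 + 10·v2 = 0, so take v_1 = [-2, -1]^T.
λ = -3: A - (-3)I = [[-6, 10], [-3, 5]]. Row 1 gives (-6)·v1 + 10·v2 = 0, so take v_2 = [5, 3]^T.
V = [v_1 v_2] = [[-2, 5], [-1, 3]] has det V = -1, so V^{-1} = adj(V)/det V = [[-3, 5], [-1, 2]].
Modal coordinates z(0) = V^{-1} x(0): (-3)·(-3) + 5·(-3) = -6; (-1)·(-3) + 2·(-3) = -3; so z(0) = [-6, -3]^T.
x_2(t) = Σ_i (v_i)_2 · z_i(0) · e^{λ_i t} (row 2 of V times the modal terms).
x_2(0.5) = (-1)·(-6)·e^{-4·0.5} + 3·(-3)·e^{-3·0.5} = 6·0.135335 + (-9)·0.223130 = -1.1962.

-1.1962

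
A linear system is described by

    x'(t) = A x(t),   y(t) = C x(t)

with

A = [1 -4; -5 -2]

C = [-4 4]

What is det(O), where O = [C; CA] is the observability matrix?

CA = [[-24, 8]]
Observability matrix O = [C; CA] = [[-4, 4], [-24, 8]]
det(O) = (-4)·8 - 4·(-24) = -32 - (-96) = 64
Since det(O) ≠ 0, rank(O) = 2 and the system is completely observable.

64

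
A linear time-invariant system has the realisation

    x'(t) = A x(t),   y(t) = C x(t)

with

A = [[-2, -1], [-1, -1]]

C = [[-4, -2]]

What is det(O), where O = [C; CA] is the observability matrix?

-4

CA = [[10, 6]]
Observability matrix O = [C; CA] = [[-4, -2], [10, 6]]
det(O) = (-4)·6 - (-2)·10 = -24 - (-20) = -4
Since det(O) ≠ 0, rank(O) = 2 and the system is completely observable.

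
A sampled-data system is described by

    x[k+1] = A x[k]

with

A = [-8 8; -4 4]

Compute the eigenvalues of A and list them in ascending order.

det(zI - A) = z^2 - (tr A)z + det A, with tr A = (-8) + 4 = -4 and det A = (-8)·4 - 8·(-4) = -32 - (-32) = 0.
So p(z) = det(zI - A) = z^2 + 4z.
Factor z^2 + 4z: two numbers with sum -4 and product 0 are 0 and -4, so z^2 + 4z = z(z + 4).
Hence p(z) = z (z + 4), with roots -4, 0.

-4, 0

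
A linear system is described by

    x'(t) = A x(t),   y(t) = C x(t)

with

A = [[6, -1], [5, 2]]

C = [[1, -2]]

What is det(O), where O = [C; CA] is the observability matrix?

-13

CA = [[-4, -5]]
Observability matrix O = [C; CA] = [[1, -2], [-4, -5]]
det(O) = 1·(-5) - (-2)·(-4) = -5 - 8 = -13
Since det(O) ≠ 0, rank(O) = 2 and the system is completely observable.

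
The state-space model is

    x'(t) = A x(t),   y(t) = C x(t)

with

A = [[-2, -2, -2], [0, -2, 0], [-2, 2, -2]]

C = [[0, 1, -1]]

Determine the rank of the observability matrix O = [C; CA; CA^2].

3

CA = [[2, -4, 2]]
CA^2 = [[-8, 8, -8]]
Observability matrix O = [C; CA; CA^2] = [[0, 1, -1], [2, -4, 2], [-8, 8, -8]]
det(O) = 0·((-4)·(-8) - 2·8) - 1·(2·(-8) - 2·(-8)) + (-1)·(2·8 - (-4)·(-8)) = 0·16 - 1·0 + (-1)·(-16) = 16 ≠ 0, so rank(O) = 3.
rank(O) = 3 = n, so the pair (A, C) is completely observable.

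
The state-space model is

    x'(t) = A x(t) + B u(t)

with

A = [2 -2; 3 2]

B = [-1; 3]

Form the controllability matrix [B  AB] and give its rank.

AB = [[-8], [3]]
Controllability matrix C = [B  AB] = [[-1, -8], [3, 3]]
det(C) = (-1)·3 - (-8)·3 = -3 - (-24) = 21 ≠ 0, so rank(C) = 2.
rank(C) = 2 = n, so the pair (A, B) is completely controllable.

2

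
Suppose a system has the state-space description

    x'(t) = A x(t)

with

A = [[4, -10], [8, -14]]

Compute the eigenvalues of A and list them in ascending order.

det(sI - A) = s^2 - (tr A)s + det A, with tr A = 4 + (-14) = -10 and det A = 4·(-14) - (-10)·8 = -56 - (-80) = 24.
So p(s) = det(sI - A) = s^2 + 10s + 24.
Factor s^2 + 10s + 24: two numbers with sum -10 and product 24 are -4 and -6, so s^2 + 10s + 24 = (s + 4)(s + 6).
Hence p(s) = (s + 4) (s + 6), with roots -6, -4.
All eigenvalues have negative real part, so the system is asymptotically stable.

-6, -4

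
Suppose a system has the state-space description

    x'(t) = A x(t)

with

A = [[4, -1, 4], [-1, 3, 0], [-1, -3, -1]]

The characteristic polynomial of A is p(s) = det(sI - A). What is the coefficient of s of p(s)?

Expand det(sI - A) for the 3×3 matrix.
p(s) = s^3 - 6s^2 + 8s - 13.
(Check: constant term = det(-A) = (-1)^3 det A = -13; coefficient of s^2 = -tr A = -6.)
The coefficient of s is 8.

8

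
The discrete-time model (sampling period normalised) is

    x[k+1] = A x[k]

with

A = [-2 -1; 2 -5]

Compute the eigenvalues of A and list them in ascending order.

-4, -3

det(zI - A) = z^2 - (tr A)z + det A, with tr A = (-2) + (-5) = -7 and det A = (-2)·(-5) - (-1)·2 = 10 - (-2) = 12.
So p(z) = det(zI - A) = z^2 + 7z + 12.
Factor z^2 + 7z + 12: two numbers with sum -7 and product 12 are -3 and -4, so z^2 + 7z + 12 = (z + 3)(z + 4).
Hence p(z) = (z + 3) (z + 4), with roots -4, -3.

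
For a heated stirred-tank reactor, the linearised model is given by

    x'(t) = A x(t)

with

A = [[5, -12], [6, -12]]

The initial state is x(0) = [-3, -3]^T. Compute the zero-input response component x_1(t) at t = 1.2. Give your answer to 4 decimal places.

0.1472

det(sI - A) = s^2 - (tr A)s + det A, with tr A = 5 + (-12) = -7 and det A = 5·(-12) - (-12)·6 = -60 - (-72) = 12.
So p(s) = det(sI - A) = s^2 + 7s + 12.
Factor s^2 + 7s + 12: two numbers with sum -7 and product 12 are -3 and -4, so s^2 + 7s + 12 = (s + 3)(s + 4).
Hence p(s) = (s + 3) (s + 4), with roots -4, -3.
The eigenvalues -4, -3 are distinct and real, so A is diagonalisable and x(t) = e^{At} x(0) = V diag(e^{λ_i t}) V^{-1} x(0), where the columns of V are the eigenvectors.
λ = -4: A - (-4)I = [[9, -12], [6, -8]]. Row 1 gives 9·v1 + (-12)·v2 = 0, so take v_1 = [4, 3]^T.
λ = -3: A - (-3)I = [[8, -12], [6, -9]]. Row 1 gives 8·v1 + (-12)·v2 = 0, so take v_2 = [3, 2]^T.
V = [v_1 v_2] = [[4, 3], [3, 2]] has det V = -1, so V^{-1} = adj(V)/det V = [[-2, 3], [3, -4]].
Modal coordinates z(0) = V^{-1} x(0): (-2)·(-3) + 3·(-3) = -3; 3·(-3) + (-4)·(-3) = 3; so z(0) = [-3, 3]^T.
x_1(t) = Σ_i (v_i)_1 · z_i(0) · e^{λ_i t} (row 1 of V times the modal terms).
x_1(1.2) = 4·(-3)·e^{-4·1.2} + 3·3·e^{-3·1.2} = (-12)·0.008230 + 9·0.027324 = 0.1472.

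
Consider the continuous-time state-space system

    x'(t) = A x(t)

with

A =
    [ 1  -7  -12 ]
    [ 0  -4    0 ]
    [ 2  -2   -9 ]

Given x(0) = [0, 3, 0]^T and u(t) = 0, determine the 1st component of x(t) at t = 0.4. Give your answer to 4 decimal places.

det(sI - A) = s^3 - (tr A)s^2 + (M11 + M22 + M33)s - det A, where Mii is the 2×2 principal minor of A obtained by deleting row i and column i.
tr A = 1 + (-4) + (-9) = -12; M11 = (-4)·(-9) - 0·(-2) = 36 - 0 = 36; M22 = 1·(-9) - (-12)·2 = -9 - (-24) = 15; M33 = 1·(-4) - (-7)·0 = -4 - 0 = -4; sum of minors = 47.
det A = 1·((-4)·(-9) - 0·(-2)) - (-7)·(0·(-9) - 0·2) + (-12)·(0·(-2) - (-4)·2) = 1·36 - (-7)·0 + (-12)·8 = -60.
So p(s) = det(sI - A) = s^3 + 12s^2 + 47s + 60.
Rational-root test: any integer root divides 60. Testing small divisors, s = -3 works: p(-3) = -27 + 108 + (-141) + 60 = 0, so (s + 3) is a factor.
Dividing, p(s) = (s + 3)(s^2 + 9s + 20).
Factor s^2 + 9s + 20: two numbers with sum -9 and product 20 are -4 and -5, so s^2 + 9s + 20 = (s + 4)(s + 5).
Hence p(s) = (s + 3) (s + 4) (s + 5), with roots -5, -4, -3.
The eigenvalues -5, -4, -3 are distinct and real, so A is diagonalisable and x(t) = e^{At} x(0) = V diag(e^{λ_i t}) V^{-1} x(0), where the columns of V are the eigenvectors.
λ = -5: A - (-5)I = [[6, -7, -12], [0, 1, 0], [2, -2, -4]]. v must be orthogonal to every row; (row 1) × (row 2) = [12, 0, 6], so take v_1 = [2, 0, 1]^T.
λ = -4: A - (-4)I = [[5, -7, -12], [0, 0, 0], [2, -2, -5]]. v must be orthogonal to every row; (row 1) × (row 3) = [11, 1, 4], so take v_2 = [11, 1, 4]^T.
λ = -3: A - (-3)I = [[4, -7, -12], [0, -1, 0], [2, -2, -6]]. v must be orthogonal to every row; (row 1) × (row 2) = [-12, 0, -4], so take v_3 = [3, 0, 1]^T.
V = [v_1 v_2 v_3] = [[2, 11, 3], [0, 1, 0], [1, 4, 1]] has det V = -1, so V^{-1} = adj(V)/det V = [[-1, -1, 3], [0, 1, 0], [1, -3, -2]].
Modal coordinates z(0) = V^{-1} x(0): (-1)·0 + (-1)·3 + 3·0 = -3; 0·0 + 1·3 + 0·0 = 3; 1·0 + (-3)·3 + (-2)·0 = -9; so z(0) = [-3, 3, -9]^T.
x_1(t) = Σ_i (v_i)_1 · z_i(0) · e^{λ_i t} (row 1 of V times the modal terms).
x_1(0.4) = 2·(-3)·e^{-5·0.4} + 11·3·e^{-4·0.4} + 3·(-9)·e^{-3·0.4} = (-6)·0.13533528 + 33·0.20189652 + (-27)·0.30119421 = -2.2817.

-2.2817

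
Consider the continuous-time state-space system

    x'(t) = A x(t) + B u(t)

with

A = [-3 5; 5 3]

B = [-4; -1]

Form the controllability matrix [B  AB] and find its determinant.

AB = [[7], [-23]]
Controllability matrix C = [B  AB] = [[-4, 7], [-1, -23]]
det(C) = (-4)·(-23) - 7·(-1) = 92 - (-7) = 99
Since det(C) ≠ 0, rank(C) = 2 and the system is completely controllable.

99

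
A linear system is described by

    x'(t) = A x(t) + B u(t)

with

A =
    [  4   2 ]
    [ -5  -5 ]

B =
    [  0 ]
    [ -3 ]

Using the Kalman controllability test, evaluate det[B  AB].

AB = [[-6], [15]]
Controllability matrix C = [B  AB] = [[0, -6], [-3, 15]]
det(C) = 0·15 - (-6)·(-3) = 0 - 18 = -18
Since det(C) ≠ 0, rank(C) = 2 and the system is completely controllable.

-18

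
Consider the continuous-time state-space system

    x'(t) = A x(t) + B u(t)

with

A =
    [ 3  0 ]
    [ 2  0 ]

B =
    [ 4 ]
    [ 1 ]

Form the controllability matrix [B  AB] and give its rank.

2

AB = [[12], [8]]
Controllability matrix C = [B  AB] = [[4, 12], [1, 8]]
det(C) = 4·8 - 12·1 = 32 - 12 = 20 ≠ 0, so rank(C) = 2.
rank(C) = 2 = n, so the pair (A, B) is completely controllable.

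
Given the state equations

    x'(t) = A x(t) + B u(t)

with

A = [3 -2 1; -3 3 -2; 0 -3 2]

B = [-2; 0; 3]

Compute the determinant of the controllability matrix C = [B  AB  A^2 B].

AB = [[-3], [0], [6]]
A^2B = [[-3], [-3], [12]]
Controllability matrix C = [B  AB  A^2B] = [[-2, -3, -3], [0, 0, -3], [3, 6, 12]]
Expanding along the first row, det(C) = (-2)·(0·12 - (-3)·6) - (-3)·(0·12 - (-3)·3) + (-3)·(0·6 - 0·3) = (-2)·18 - (-3)·9 + (-3)·0 = -9
Since det(C) ≠ 0, rank(C) = 3 and the system is completely controllable.

-9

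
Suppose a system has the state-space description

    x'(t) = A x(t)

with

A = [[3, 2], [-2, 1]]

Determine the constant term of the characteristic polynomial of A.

7

For a 2×2 matrix, det(sI - A) = s^2 - (tr A)s + det A.
tr A = 4, det A = 7.
So p(s) = s^2 - 4s + 7.
The constant term is 7.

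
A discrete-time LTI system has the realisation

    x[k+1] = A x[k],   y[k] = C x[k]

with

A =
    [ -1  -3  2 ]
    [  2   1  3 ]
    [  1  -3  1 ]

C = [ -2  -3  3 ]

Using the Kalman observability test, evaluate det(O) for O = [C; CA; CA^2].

CA = [[-1, -6, -10]]
CA^2 = [[-21, 27, -30]]
Observability matrix O = [C; CA; CA^2] = [[-2, -3, 3], [-1, -6, -10], [-21, 27, -30]]
Expanding along the first row, det(O) = (-2)·((-6)·(-30) - (-10)·27) - (-3)·((-1)·(-30) - (-10)·(-21)) + 3·((-1)·27 - (-6)·(-21)) = (-2)·450 - (-3)·(-180) + 3·(-153) = -1899
Since det(O) ≠ 0, rank(O) = 3 and the system is completely observable.

-1899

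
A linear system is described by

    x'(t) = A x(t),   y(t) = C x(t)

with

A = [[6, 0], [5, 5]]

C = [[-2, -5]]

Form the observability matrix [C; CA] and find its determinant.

CA = [[-37, -25]]
Observability matrix O = [C; CA] = [[-2, -5], [-37, -25]]
det(O) = (-2)·(-25) - (-5)·(-37) = 50 - 185 = -135
Since det(O) ≠ 0, rank(O) = 2 and the system is completely observable.

-135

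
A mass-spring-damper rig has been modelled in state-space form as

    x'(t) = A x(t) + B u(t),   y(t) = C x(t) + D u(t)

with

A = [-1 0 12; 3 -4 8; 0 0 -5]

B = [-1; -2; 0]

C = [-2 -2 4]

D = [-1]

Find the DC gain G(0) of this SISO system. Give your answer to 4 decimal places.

G(0) = C(-A)^{-1}B + D = -C A^{-1} B + D.
det A = -20, so A^{-1} = (1/-20)·adj(A) = [[-1, 0, -12/5], [-3/4, -1/4, -11/5], [0, 0, -1/5]]
A^{-1} B = [1, 5/4, 0]^T
C A^{-1} B = -9/2
G(0) = D - C A^{-1} B = -1 - (-9/2) = 7/2 ≈ 3.5000

3.5000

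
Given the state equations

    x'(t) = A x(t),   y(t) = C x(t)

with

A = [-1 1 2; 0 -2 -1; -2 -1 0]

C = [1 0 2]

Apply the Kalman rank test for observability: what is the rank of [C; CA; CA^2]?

3

CA = [[-5, -1, 2]]
CA^2 = [[1, -5, -9]]
Observability matrix O = [C; CA; CA^2] = [[1, 0, 2], [-5, -1, 2], [1, -5, -9]]
det(O) = 1·((-1)·(-9) - 2·(-5)) - 0·((-5)·(-9) - 2·1) + 2·((-5)·(-5) - (-1)·1) = 1·19 - 0·43 + 2·26 = 71 ≠ 0, so rank(O) = 3.
rank(O) = 3 = n, so the pair (A, C) is completely observable.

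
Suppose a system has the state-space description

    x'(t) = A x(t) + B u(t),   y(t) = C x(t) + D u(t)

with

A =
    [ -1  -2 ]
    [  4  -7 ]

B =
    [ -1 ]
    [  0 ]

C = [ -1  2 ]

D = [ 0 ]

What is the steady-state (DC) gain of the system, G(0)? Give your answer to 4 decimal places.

G(0) = C(-A)^{-1}B + D = -C A^{-1} B + D.
det A = 15, so A^{-1} = (1/15)·adj(A) = [[-7/15, 2/15], [-4/15, -1/15]]
A^{-1} B = [7/15, 4/15]^T
C A^{-1} B = 1/15
G(0) = D - C A^{-1} B = 0 - (1/15) = -1/15 ≈ -0.0667

-0.0667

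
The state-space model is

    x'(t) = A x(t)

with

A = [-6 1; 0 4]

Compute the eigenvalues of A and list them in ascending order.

det(sI - A) = s^2 - (tr A)s + det A, with tr A = (-6) + 4 = -2 and det A = (-6)·4 - 1·0 = -24 - 0 = -24.
So p(s) = det(sI - A) = s^2 + 2s - 24.
Factor s^2 + 2s - 24: two numbers with sum -2 and product -24 are 4 and -6, so s^2 + 2s - 24 = (s - 4)(s + 6).
Hence p(s) = (s - 4) (s + 6), with roots -6, 4.
At least one eigenvalue has non-negative real part, so the system is not asymptotically stable.

-6, 4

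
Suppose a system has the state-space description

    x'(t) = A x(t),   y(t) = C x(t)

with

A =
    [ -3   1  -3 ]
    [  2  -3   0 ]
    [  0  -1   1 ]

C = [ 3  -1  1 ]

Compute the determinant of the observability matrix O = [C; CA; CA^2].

CA = [[-11, 5, -8]]
CA^2 = [[43, -18, 25]]
Observability matrix O = [C; CA; CA^2] = [[3, -1, 1], [-11, 5, -8], [43, -18, 25]]
Expanding along the first row, det(O) = 3·(5·25 - (-8)·(-18)) - (-1)·((-11)·25 - (-8)·43) + 1·((-11)·(-18) - 5·43) = 3·(-19) - (-1)·69 + 1·(-17) = -5
Since det(O) ≠ 0, rank(O) = 3 and the system is completely observable.

-5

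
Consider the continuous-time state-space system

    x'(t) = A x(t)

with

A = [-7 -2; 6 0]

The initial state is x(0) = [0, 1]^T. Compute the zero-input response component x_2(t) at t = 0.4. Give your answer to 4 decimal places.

det(sI - A) = s^2 - (tr A)s + det A, with tr A = (-7) + 0 = -7 and det A = (-7)·0 - (-2)·6 = 0 - (-12) = 12.
So p(s) = det(sI - A) = s^2 + 7s + 12.
Factor s^2 + 7s + 12: two numbers with sum -7 and product 12 are -3 and -4, so s^2 + 7s + 12 = (s + 3)(s + 4).
Hence p(s) = (s + 3) (s + 4), with roots -4, -3.
The eigenvalues -4, -3 are distinct and real, so A is diagonalisable and x(t) = e^{At} x(0) = V diag(e^{λ_i t}) V^{-1} x(0), where the columns of V are the eigenvectors.
λ = -4: A - (-4)I = [[-3, -2], [6, 4]]. Row 1 gives (-3)·v1 + (-2)·v2 = 0, so take v_1 = [2, -3]^T.
λ = -3: A - (-3)I = [[-4, -2], [6, 3]]. Row 1 gives (-4)·v1 + (-2)·v2 = 0, so take v_2 = [1, -2]^T.
V = [v_1 v_2] = [[2, 1], [-3, -2]] has det V = -1, so V^{-1} = adj(V)/det V = [[2, 1], [-3, -2]].
Modal coordinates z(0) = V^{-1} x(0): 2·0 + 1·1 = 1; (-3)·0 + (-2)·1 = -2; so z(0) = [1, -2]^T.
x_2(t) = Σ_i (v_i)_2 · z_i(0) · e^{λ_i t} (row 2 of V times the modal terms).
x_2(0.4) = (-3)·1·e^{-4·0.4} + (-2)·(-2)·e^{-3·0.4} = (-3)·0.201897 + 4·0.301194 = 0.5991.

0.5991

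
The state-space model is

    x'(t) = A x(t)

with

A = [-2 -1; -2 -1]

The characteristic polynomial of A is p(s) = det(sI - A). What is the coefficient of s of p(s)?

For a 2×2 matrix, det(sI - A) = s^2 - (tr A)s + det A.
tr A = -3, det A = 0.
So p(s) = s^2 + 3s.
The coefficient of s is 3.

3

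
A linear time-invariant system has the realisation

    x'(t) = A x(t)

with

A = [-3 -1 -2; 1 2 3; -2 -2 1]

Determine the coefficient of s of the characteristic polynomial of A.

-4

Expand det(sI - A) for the 3×3 matrix.
p(s) = s^3 - 4s + 21.
(Check: constant term = det(-A) = (-1)^3 det A = 21; coefficient of s^2 = -tr A = 0.)
The coefficient of s is -4.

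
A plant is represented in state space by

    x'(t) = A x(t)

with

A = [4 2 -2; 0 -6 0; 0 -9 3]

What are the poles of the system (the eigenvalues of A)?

-6, 3, 4

det(sI - A) = s^3 - (tr A)s^2 + (M11 + M22 + M33)s - det A, where Mii is the 2×2 principal minor of A obtained by deleting row i and column i.
tr A = 4 + (-6) + 3 = 1; M11 = (-6)·3 - 0·(-9) = -18 - 0 = -18; M22 = 4·3 - (-2)·0 = 12 - 0 = 12; M33 = 4·(-6) - 2·0 = -24 - 0 = -24; sum of minors = -30.
det A = 4·((-6)·3 - 0·(-9)) - 2·(0·3 - 0·0) + (-2)·(0·(-9) - (-6)·0) = 4·(-18) - 2·0 + (-2)·0 = -72.
So p(s) = det(sI - A) = s^3 - s^2 - 30s + 72.
Rational-root test: any integer root divides 72. Testing small divisors, s = 3 works: p(3) = 27 + (-9) + (-90) + 72 = 0, so (s - 3) is a factor.
Dividing, p(s) = (s - 3)(s^2 + 2s - 24).
Factor s^2 + 2s - 24: two numbers with sum -2 and product -24 are 4 and -6, so s^2 + 2s - 24 = (s - 4)(s + 6).
Hence p(s) = (s - 4) (s - 3) (s + 6), with roots -6, 3, 4.
At least one eigenvalue has non-negative real part, so the system is not asymptotically stable.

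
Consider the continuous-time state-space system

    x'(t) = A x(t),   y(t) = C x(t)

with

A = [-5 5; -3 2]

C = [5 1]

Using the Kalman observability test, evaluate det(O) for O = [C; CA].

163

CA = [[-28, 27]]
Observability matrix O = [C; CA] = [[5, 1], [-28, 27]]
det(O) = 5·27 - 1·(-28) = 135 - (-28) = 163
Since det(O) ≠ 0, rank(O) = 2 and the system is completely observable.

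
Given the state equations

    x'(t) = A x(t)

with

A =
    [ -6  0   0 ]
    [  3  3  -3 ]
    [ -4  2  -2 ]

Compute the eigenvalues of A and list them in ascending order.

det(sI - A) = s^3 - (tr A)s^2 + (M11 + M22 + M33)s - det A, where Mii is the 2×2 principal minor of A obtained by deleting row i and column i.
tr A = (-6) + 3 + (-2) = -5; M11 = 3·(-2) - (-3)·2 = -6 - (-6) = 0; M22 = (-6)·(-2) - 0·(-4) = 12 - 0 = 12; M33 = (-6)·3 - 0·3 = -18 - 0 = -18; sum of minors = -6.
det A = (-6)·(3·(-2) - (-3)·2) - 0·(3·(-2) - (-3)·(-4)) + 0·(3·2 - 3·(-4)) = (-6)·0 - 0·(-18) + 0·18 = 0.
So p(s) = det(sI - A) = s^3 + 5s^2 - 6s.
The constant term is 0, so p(s) = s(s^2 + 5s - 6).
Factor s^2 + 5s - 6: two numbers with sum -5 and product -6 are 1 and -6, so s^2 + 5s - 6 = (s - 1)(s + 6).
Hence p(s) = s (s - 1) (s + 6), with roots -6, 0, 1.
At least one eigenvalue has non-negative real part, so the system is not asymptotically stable.

-6, 0, 1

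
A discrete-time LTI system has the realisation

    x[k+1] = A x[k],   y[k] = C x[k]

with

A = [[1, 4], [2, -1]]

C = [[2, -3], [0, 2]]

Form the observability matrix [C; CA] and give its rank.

2

CA = [[-4, 11], [4, -2]]
Observability matrix O = [C; CA] = [[2, -3], [0, 2], [-4, 11], [4, -2]]
Take the 2×2 submatrix of O formed by rows 1, 2: [[2, -3], [0, 2]]. Its determinant is 2·2 - (-3)·0 = 4 - 0 = 4 ≠ 0.
So rank(O) ≥ 2; since O has 2 columns, rank(O) = 2.
rank(O) = 2 = n, so the pair (A, C) is completely observable.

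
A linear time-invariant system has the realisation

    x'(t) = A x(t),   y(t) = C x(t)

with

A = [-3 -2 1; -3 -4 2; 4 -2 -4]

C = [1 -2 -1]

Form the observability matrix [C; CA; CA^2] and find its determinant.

CA = [[-1, 8, 1]]
CA^2 = [[-17, -32, 11]]
Observability matrix O = [C; CA; CA^2] = [[1, -2, -1], [-1, 8, 1], [-17, -32, 11]]
Expanding along the first row, det(O) = 1·(8·11 - 1·(-32)) - (-2)·((-1)·11 - 1·(-17)) + (-1)·((-1)·(-32) - 8·(-17)) = 1·120 - (-2)·6 + (-1)·168 = -36
Since det(O) ≠ 0, rank(O) = 3 and the system is completely observable.

-36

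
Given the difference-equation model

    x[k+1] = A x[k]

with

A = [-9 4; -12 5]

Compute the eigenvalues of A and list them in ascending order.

-3, -1

det(zI - A) = z^2 - (tr A)z + det A, with tr A = (-9) + 5 = -4 and det A = (-9)·5 - 4·(-12) = -45 - (-48) = 3.
So p(z) = det(zI - A) = z^2 + 4z + 3.
Factor z^2 + 4z + 3: two numbers with sum -4 and product 3 are -1 and -3, so z^2 + 4z + 3 = (z + 1)(z + 3).
Hence p(z) = (z + 1) (z + 3), with roots -3, -1.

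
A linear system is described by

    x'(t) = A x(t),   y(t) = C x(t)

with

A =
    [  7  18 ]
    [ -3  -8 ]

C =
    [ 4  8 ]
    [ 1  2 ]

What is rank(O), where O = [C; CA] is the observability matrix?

CA = [[4, 8], [1, 2]]
Observability matrix O = [C; CA] = [[4, 8], [1, 2], [4, 8], [1, 2]]
Every row of O is a scalar multiple of row 1 = [4, 8] (multipliers 1, 1/4, 1, 1/4), so the rows span a one-dimensional space.
O ≠ 0, hence rank(O) = 1.
rank(O) = 1 < n = 2, so the pair (A, C) is not completely observable.

1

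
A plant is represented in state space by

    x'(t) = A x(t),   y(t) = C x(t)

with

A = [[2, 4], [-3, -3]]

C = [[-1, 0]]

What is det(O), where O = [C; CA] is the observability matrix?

4

CA = [[-2, -4]]
Observability matrix O = [C; CA] = [[-1, 0], [-2, -4]]
det(O) = (-1)·(-4) - 0·(-2) = 4 - 0 = 4
Since det(O) ≠ 0, rank(O) = 2 and the system is completely observable.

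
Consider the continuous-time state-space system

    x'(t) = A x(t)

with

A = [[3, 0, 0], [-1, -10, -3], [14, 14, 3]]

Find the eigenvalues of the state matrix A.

-4, -3, 3

det(sI - A) = s^3 - (tr A)s^2 + (M11 + M22 + M33)s - det A, where Mii is the 2×2 principal minor of A obtained by deleting row i and column i.
tr A = 3 + (-10) + 3 = -4; M11 = (-10)·3 - (-3)·14 = -30 - (-42) = 12; M22 = 3·3 - 0·14 = 9 - 0 = 9; M33 = 3·(-10) - 0·(-1) = -30 - 0 = -30; sum of minors = -9.
det A = 3·((-10)·3 - (-3)·14) - 0·((-1)·3 - (-3)·14) + 0·((-1)·14 - (-10)·14) = 3·12 - 0·39 + 0·126 = 36.
So p(s) = det(sI - A) = s^3 + 4s^2 - 9s - 36.
Rational-root test: any integer root divides -36. Testing small divisors, s = -3 works: p(-3) = -27 + 36 + 27 + (-36) = 0, so (s + 3) is a factor.
Dividing, p(s) = (s + 3)(s^2 + s - 12).
Factor s^2 + s - 12: two numbers with sum -1 and product -12 are 3 and -4, so s^2 + s - 12 = (s - 3)(s + 4).
Hence p(s) = (s - 3) (s + 3) (s + 4), with roots -4, -3, 3.
At least one eigenvalue has non-negative real part, so the system is not asymptotically stable.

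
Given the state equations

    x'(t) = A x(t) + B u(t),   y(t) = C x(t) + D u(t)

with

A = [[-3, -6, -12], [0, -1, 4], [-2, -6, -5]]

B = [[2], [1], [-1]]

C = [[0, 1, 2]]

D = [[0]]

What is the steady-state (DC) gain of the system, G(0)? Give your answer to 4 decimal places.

G(0) = C(-A)^{-1}B + D = -C A^{-1} B + D.
det A = -15, so A^{-1} = (1/-15)·adj(A) = [[-29/15, -14/5, 12/5], [8/15, 3/5, -4/5], [2/15, 2/5, -1/5]]
A^{-1} B = [-136/15, 37/15, 13/15]^T
C A^{-1} B = 21/5
G(0) = D - C A^{-1} B = 0 - (21/5) = -21/5 ≈ -4.2000

-4.2000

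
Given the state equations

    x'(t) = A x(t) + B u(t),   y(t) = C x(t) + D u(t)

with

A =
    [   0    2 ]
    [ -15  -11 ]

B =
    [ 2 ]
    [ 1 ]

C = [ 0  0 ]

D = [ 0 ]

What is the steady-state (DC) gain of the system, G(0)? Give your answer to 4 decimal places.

G(0) = C(-A)^{-1}B + D = -C A^{-1} B + D.
det A = 30, so A^{-1} = (1/30)·adj(A) = [[-11/30, -1/15], [1/2, 0]]
A^{-1} B = [-4/5, 1]^T
C A^{-1} B = 0
G(0) = D - C A^{-1} B = 0 - (0) = 0

0.0000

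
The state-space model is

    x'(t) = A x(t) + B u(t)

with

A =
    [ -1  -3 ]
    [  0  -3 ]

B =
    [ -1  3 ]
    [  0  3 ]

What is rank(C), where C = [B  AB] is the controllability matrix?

2

AB = [[1, -12], [0, -9]]
Controllability matrix C = [B  AB] = [[-1, 3, 1, -12], [0, 3, 0, -9]]
Take the 2×2 submatrix of C formed by columns 1, 2: [[-1, 3], [0, 3]]. Its determinant is (-1)·3 - 3·0 = -3 - 0 = -3 ≠ 0.
So rank(C) ≥ 2; since C has 2 rows, rank(C) = 2.
rank(C) = 2 = n, so the pair (A, B) is completely controllable.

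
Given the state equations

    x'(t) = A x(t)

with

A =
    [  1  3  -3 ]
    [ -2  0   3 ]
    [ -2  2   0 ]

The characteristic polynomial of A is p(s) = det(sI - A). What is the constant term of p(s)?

12

Expand det(sI - A) for the 3×3 matrix.
p(s) = s^3 - s^2 - 6s + 12.
(Check: constant term = det(-A) = (-1)^3 det A = 12; coefficient of s^2 = -tr A = -1.)
The constant term is 12.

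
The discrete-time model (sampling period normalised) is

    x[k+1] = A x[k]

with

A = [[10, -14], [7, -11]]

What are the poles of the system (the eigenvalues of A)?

-4, 3

det(zI - A) = z^2 - (tr A)z + det A, with tr A = 10 + (-11) = -1 and det A = 10·(-11) - (-14)·7 = -110 - (-98) = -12.
So p(z) = det(zI - A) = z^2 + z - 12.
Factor z^2 + z - 12: two numbers with sum -1 and product -12 are 3 and -4, so z^2 + z - 12 = (z - 3)(z + 4).
Hence p(z) = (z - 3) (z + 4), with roots -4, 3.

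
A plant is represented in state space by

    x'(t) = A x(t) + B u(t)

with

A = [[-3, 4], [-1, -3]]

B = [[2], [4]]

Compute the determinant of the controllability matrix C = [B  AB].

-68

AB = [[10], [-14]]
Controllability matrix C = [B  AB] = [[2, 10], [4, -14]]
det(C) = 2·(-14) - 10·4 = -28 - 40 = -68
Since det(C) ≠ 0, rank(C) = 2 and the system is completely controllable.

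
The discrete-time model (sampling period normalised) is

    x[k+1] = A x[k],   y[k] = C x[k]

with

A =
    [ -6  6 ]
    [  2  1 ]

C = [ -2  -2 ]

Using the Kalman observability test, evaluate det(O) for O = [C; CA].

44

CA = [[8, -14]]
Observability matrix O = [C; CA] = [[-2, -2], [8, -14]]
det(O) = (-2)·(-14) - (-2)·8 = 28 - (-16) = 44
Since det(O) ≠ 0, rank(O) = 2 and the system is completely observable.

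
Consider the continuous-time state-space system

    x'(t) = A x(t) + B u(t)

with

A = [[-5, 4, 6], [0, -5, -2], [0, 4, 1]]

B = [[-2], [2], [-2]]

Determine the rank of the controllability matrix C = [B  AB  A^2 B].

AB = [[6], [-6], [6]]
A^2B = [[-18], [18], [-18]]
Controllability matrix C = [B  AB  A^2B] = [[-2, 6, -18], [2, -6, 18], [-2, 6, -18]]
Every column of C is a scalar multiple of column 1 = [-2, 2, -2] (multipliers 1, -3, 9), so the columns span a one-dimensional space.
C ≠ 0, hence rank(C) = 1.
rank(C) = 1 < n = 3, so the pair (A, B) is not completely controllable.

1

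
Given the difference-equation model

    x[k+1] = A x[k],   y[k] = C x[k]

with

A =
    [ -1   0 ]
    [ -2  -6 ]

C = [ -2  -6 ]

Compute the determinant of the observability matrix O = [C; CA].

12

CA = [[14, 36]]
Observability matrix O = [C; CA] = [[-2, -6], [14, 36]]
det(O) = (-2)·36 - (-6)·14 = -72 - (-84) = 12
Since det(O) ≠ 0, rank(O) = 2 and the system is completely observable.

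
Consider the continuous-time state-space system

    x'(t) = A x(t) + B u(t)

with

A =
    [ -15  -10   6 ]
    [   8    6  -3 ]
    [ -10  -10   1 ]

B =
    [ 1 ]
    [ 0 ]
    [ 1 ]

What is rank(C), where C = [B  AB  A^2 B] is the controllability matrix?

2

AB = [[-9], [5], [-9]]
A^2B = [[31], [-15], [31]]
Controllability matrix C = [B  AB  A^2B] = [[1, -9, 31], [0, 5, -15], [1, -9, 31]]
The rows r1, r2, r3 of C are linearly dependent: -r1 + r3 = 0 (check each entry), so rank(C) ≤ 2.
The 2×2 minor from rows 1, 2, columns 1, 2 is 1·5 - (-9)·0 = 5 - 0 = 5 ≠ 0, so rank(C) = 2.
rank(C) = 2 < n = 3, so the pair (A, B) is not completely controllable.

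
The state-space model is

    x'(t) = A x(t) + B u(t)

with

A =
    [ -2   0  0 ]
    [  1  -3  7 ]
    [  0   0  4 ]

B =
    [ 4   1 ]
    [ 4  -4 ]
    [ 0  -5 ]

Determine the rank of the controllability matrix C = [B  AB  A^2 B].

AB = [[-8, -2], [-8, -22], [0, -20]]
A^2B = [[16, 4], [16, -76], [0, -80]]
Controllability matrix C = [B  AB  A^2B] = [[4, 1, -8, -2, 16, 4], [4, -4, -8, -22, 16, -76], [0, -5, 0, -20, 0, -80]]
The rows r1, r2, r3 of C are linearly dependent: r1 - r2 + r3 = 0 (check each entry), so rank(C) ≤ 2.
The 2×2 minor from rows 1, 2, columns 1, 2 is 4·(-4) - 1·4 = -16 - 4 = -20 ≠ 0, so rank(C) = 2.
rank(C) = 2 < n = 3, so the pair (A, B) is not completely controllable.

2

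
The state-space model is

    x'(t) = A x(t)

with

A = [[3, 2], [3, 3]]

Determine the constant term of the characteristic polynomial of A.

For a 2×2 matrix, det(sI - A) = s^2 - (tr A)s + det A.
tr A = 6, det A = 3.
So p(s) = s^2 - 6s + 3.
The constant term is 3.

3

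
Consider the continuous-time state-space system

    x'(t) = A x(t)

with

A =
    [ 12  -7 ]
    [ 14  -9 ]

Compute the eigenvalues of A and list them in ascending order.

-2, 5

det(sI - A) = s^2 - (tr A)s + det A, with tr A = 12 + (-9) = 3 and det A = 12·(-9) - (-7)·14 = -108 - (-98) = -10.
So p(s) = det(sI - A) = s^2 - 3s - 10.
Factor s^2 - 3s - 10: two numbers with sum 3 and product -10 are 5 and -2, so s^2 - 3s - 10 = (s - 5)(s + 2).
Hence p(s) = (s - 5) (s + 2), with roots -2, 5.
At least one eigenvalue has non-negative real part, so the system is not asymptotically stable.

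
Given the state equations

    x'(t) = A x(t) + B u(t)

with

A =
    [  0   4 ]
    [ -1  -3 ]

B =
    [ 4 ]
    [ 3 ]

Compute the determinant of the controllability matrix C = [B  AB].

AB = [[12], [-13]]
Controllability matrix C = [B  AB] = [[4, 12], [3, -13]]
det(C) = 4·(-13) - 12·3 = -52 - 36 = -88
Since det(C) ≠ 0, rank(C) = 2 and the system is completely controllable.

-88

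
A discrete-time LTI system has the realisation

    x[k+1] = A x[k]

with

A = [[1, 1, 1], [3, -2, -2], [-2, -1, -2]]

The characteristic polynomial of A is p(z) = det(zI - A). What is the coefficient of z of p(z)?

-3

Expand det(zI - A) for the 3×3 matrix.
p(z) = z^3 + 3z^2 - 3z - 5.
(Check: constant term = det(-A) = (-1)^3 det A = -5; coefficient of z^2 = -tr A = 3.)
The coefficient of z is -3.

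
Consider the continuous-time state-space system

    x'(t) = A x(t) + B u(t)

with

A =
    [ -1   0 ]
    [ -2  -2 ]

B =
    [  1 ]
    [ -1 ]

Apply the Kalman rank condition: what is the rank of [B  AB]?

AB = [[-1], [0]]
Controllability matrix C = [B  AB] = [[1, -1], [-1, 0]]
det(C) = 1·0 - (-1)·(-1) = 0 - 1 = -1 ≠ 0, so rank(C) = 2.
rank(C) = 2 = n, so the pair (A, B) is completely controllable.

2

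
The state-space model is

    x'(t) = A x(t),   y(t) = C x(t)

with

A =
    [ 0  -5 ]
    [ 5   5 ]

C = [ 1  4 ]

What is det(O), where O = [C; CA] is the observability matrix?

CA = [[20, 15]]
Observability matrix O = [C; CA] = [[1, 4], [20, 15]]
det(O) = 1·15 - 4·20 = 15 - 80 = -65
Since det(O) ≠ 0, rank(O) = 2 and the system is completely observable.

-65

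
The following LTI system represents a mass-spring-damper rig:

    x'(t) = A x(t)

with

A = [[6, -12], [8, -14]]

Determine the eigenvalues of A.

-6, -2

det(sI - A) = s^2 - (tr A)s + det A, with tr A = 6 + (-14) = -8 and det A = 6·(-14) - (-12)·8 = -84 - (-96) = 12.
So p(s) = det(sI - A) = s^2 + 8s + 12.
Factor s^2 + 8s + 12: two numbers with sum -8 and product 12 are -2 and -6, so s^2 + 8s + 12 = (s + 2)(s + 6).
Hence p(s) = (s + 2) (s + 6), with roots -6, -2.
All eigenvalues have negative real part, so the system is asymptotically stable.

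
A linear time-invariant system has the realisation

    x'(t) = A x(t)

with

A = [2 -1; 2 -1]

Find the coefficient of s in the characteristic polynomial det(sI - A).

-1

For a 2×2 matrix, det(sI - A) = s^2 - (tr A)s + det A.
tr A = 1, det A = 0.
So p(s) = s^2 - s.
The coefficient of s is -1.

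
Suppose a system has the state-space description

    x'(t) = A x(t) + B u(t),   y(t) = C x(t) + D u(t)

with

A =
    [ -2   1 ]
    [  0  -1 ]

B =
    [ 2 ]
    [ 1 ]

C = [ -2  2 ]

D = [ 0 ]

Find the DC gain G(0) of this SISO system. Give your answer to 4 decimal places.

G(0) = C(-A)^{-1}B + D = -C A^{-1} B + D.
det A = 2, so A^{-1} = (1/2)·adj(A) = [[-1/2, -1/2], [0, -1]]
A^{-1} B = [-3/2, -1]^T
C A^{-1} B = 1
G(0) = D - C A^{-1} B = 0 - (1) = -1

-1.0000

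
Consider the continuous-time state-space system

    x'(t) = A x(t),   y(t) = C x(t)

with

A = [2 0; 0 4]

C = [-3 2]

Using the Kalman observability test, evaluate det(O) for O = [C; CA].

CA = [[-6, 8]]
Observability matrix O = [C; CA] = [[-3, 2], [-6, 8]]
det(O) = (-3)·8 - 2·(-6) = -24 - (-12) = -12
Since det(O) ≠ 0, rank(O) = 2 and the system is completely observable.

-12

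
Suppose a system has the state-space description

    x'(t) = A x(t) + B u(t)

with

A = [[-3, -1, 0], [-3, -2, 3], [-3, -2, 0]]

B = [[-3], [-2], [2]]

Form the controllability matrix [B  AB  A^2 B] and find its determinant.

3861

AB = [[11], [19], [13]]
A^2B = [[-52], [-32], [-71]]
Controllability matrix C = [B  AB  A^2B] = [[-3, 11, -52], [-2, 19, -32], [2, 13, -71]]
Expanding along the first row, det(C) = (-3)·(19·(-71) - (-32)·13) - 11·((-2)·(-71) - (-32)·2) + (-52)·((-2)·13 - 19·2) = (-3)·(-933) - 11·206 + (-52)·(-64) = 3861
Since det(C) ≠ 0, rank(C) = 3 and the system is completely controllable.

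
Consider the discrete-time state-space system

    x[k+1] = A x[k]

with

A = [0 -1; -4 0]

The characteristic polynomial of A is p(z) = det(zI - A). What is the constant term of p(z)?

For a 2×2 matrix, det(zI - A) = z^2 - (tr A)z + det A.
tr A = 0, det A = -4.
So p(z) = z^2 - 4.
The constant term is -4.

-4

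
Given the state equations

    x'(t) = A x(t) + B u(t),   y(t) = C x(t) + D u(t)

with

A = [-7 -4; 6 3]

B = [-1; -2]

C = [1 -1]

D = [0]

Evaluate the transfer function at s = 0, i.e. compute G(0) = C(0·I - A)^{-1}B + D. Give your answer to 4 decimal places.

10.3333

G(0) = C(-A)^{-1}B + D = -C A^{-1} B + D.
det A = 3, so A^{-1} = (1/3)·adj(A) = [[1, 4/3], [-2, -7/3]]
A^{-1} B = [-11/3, 20/3]^T
C A^{-1} B = -31/3
G(0) = D - C A^{-1} B = 0 - (-31/3) = 31/3 ≈ 10.3333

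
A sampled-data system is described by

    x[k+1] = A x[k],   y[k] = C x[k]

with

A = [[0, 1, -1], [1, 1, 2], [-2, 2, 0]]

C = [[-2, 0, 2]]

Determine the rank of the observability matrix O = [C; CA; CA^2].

3

CA = [[-4, 2, 2]]
CA^2 = [[-2, 2, 8]]
Observability matrix O = [C; CA; CA^2] = [[-2, 0, 2], [-4, 2, 2], [-2, 2, 8]]
det(O) = (-2)·(2·8 - 2·2) - 0·((-4)·8 - 2·(-2)) + 2·((-4)·2 - 2·(-2)) = (-2)·12 - 0·(-28) + 2·(-4) = -32 ≠ 0, so rank(O) = 3.
rank(O) = 3 = n, so the pair (A, C) is completely observable.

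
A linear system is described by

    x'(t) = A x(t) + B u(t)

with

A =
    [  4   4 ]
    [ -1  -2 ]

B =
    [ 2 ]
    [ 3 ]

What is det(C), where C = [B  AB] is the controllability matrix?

-76

AB = [[20], [-8]]
Controllability matrix C = [B  AB] = [[2, 20], [3, -8]]
det(C) = 2·(-8) - 20·3 = -16 - 60 = -76
Since det(C) ≠ 0, rank(C) = 2 and the system is completely controllable.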